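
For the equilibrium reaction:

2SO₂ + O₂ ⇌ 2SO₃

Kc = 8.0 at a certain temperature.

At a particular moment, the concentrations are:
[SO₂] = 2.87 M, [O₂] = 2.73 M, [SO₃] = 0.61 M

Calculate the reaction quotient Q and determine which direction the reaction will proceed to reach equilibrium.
Q = 0.017, Q < K, reaction proceeds forward (toward products)

Q = ([SO₃]^2) / ([SO₂]^2 × [O₂])
  = ((0.61)^2) / ((2.87)^2·(2.73)) = 0.3721/22.487 = 0.01655
Since Q = 0.01655 < Kc = 8.0, the reaction proceeds forward (toward products) to reach equilibrium.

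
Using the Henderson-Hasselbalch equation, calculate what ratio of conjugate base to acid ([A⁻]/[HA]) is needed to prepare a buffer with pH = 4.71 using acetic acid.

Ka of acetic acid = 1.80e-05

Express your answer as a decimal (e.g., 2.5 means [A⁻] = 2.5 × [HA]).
[A⁻]/[HA] = 0.923

pKa = −log(1.80e-05) = 4.7447. pH = pKa + log([A⁻]/[HA]). 4.71 = 4.7447 + log(ratio). log(ratio) = 4.71 − 4.7447 = -0.0347. ratio = 10^(-0.0347) = 0.923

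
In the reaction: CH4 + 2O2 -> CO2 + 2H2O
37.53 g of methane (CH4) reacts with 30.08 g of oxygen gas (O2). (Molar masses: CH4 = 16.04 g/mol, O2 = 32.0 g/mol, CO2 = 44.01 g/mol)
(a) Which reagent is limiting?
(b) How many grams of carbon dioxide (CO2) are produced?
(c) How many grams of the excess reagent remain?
(a) O2, (b) 20.68 g, (c) 29.99 g

Moles of CH4 = 37.53 g ÷ 16.04 g/mol = 2.33978 mol
Moles of O2 = 30.08 g ÷ 32.0 g/mol = 0.94 mol
Moles ÷ coefficient: CH4: 2.33978/1 = 2.34, O2: 0.94/2 = 0.47
(a) O2 has the smaller value, so O2 is the limiting reagent.
(b) Moles of CO2 = 0.94 mol O2 × (1/2) = 0.47 mol; mass = 0.47 mol × 44.01 g/mol = 20.68 g
(c) CH4 consumed = 0.94 × (1/2) = 0.47 mol; remaining = 2.33978 − 0.47 = 1.86978 mol; mass = 1.86978 mol × 16.04 g/mol = 29.99 g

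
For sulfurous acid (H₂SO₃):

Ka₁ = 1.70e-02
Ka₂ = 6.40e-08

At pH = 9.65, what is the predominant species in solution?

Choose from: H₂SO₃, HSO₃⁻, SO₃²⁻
SO₃²⁻

pKa1 = 1.77, pKa2 = 7.19. Each pKa is the crossover between adjacent species; pH = 9.65 lies in the region where SO₃²⁻ predominates.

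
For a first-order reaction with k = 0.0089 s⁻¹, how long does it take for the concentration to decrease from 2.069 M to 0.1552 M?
291.02 s

From ln[A] = ln[A]₀ - k·t: t = ln([A]₀/[A])/k = ln(2.069/0.1552)/0.0089 = ln(13.3312)/0.0089 = 2.5901/0.0089 = 291.02 s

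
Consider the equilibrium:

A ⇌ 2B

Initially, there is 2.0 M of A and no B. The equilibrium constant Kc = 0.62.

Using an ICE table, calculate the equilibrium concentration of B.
[B] = 0.969 M

ICE: [A] = 2.0 − x, [B] = 2x.
Kc = (2x)²/(2.0 − x) = 0.62 ⇒ 4x² + 0.62x − 1.24 = 0.
x = (−0.62 + √(0.62² + 4·4·1.24))/(2·4) = (−0.62 + √20.224)/8 = 0.48464.
[B] = 2x = 0.969 M.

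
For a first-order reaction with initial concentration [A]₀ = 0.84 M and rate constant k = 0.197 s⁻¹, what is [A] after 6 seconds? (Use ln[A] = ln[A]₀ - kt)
0.2576 M

ln[A] = ln[A]₀ - k·t = ln(0.84) - (0.197)·(6) = -0.1744 - 1.1820 = -1.3564
[A] = e^(-1.3564) = 0.2576 M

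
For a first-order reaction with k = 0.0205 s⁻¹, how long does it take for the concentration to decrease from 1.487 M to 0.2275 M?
91.58 s

From ln[A] = ln[A]₀ - k·t: t = ln([A]₀/[A])/k = ln(1.487/0.2275)/0.0205 = ln(6.5363)/0.0205 = 1.8774/0.0205 = 91.58 s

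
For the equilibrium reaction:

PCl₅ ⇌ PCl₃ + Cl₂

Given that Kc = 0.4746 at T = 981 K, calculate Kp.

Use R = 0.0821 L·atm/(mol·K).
K_p = 38.2243

Δn = (moles gaseous products) − (moles gaseous reactants) = 1
T = 981 K; RT = 0.0821 × 981 = 80.5401
Kp = Kc·(RT)^Δn = 0.4746 × (80.5401)^1 = 0.4746 × 80.5401 = 38.2243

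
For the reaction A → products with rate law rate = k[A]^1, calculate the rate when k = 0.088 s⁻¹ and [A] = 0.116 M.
0.01021 M/s

rate = k·[A]^1 = 0.088·(0.116)^1 = 0.088·0.116 = 0.01021 M/s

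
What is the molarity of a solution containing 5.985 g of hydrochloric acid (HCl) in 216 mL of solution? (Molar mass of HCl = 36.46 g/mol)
Moles of HCl = 5.985 g ÷ 36.46 g/mol = 0.164152 mol
Volume = 216 mL = 0.216 L
Molarity = 0.164152 mol ÷ 0.216 L = 0.76 M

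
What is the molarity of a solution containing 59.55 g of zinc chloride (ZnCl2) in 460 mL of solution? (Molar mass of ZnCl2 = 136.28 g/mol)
Moles of ZnCl2 = 59.55 g ÷ 136.28 g/mol = 0.436968 mol
Volume = 460 mL = 0.46 L
Molarity = 0.436968 mol ÷ 0.46 L = 0.9499 M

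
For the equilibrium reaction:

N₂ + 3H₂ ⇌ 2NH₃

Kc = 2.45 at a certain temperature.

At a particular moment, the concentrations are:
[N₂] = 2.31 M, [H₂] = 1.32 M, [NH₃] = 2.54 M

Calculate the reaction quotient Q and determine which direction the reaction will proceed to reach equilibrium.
Q = 1.214, Q < K, reaction proceeds forward (toward products)

Q = ([NH₃]^2) / ([N₂] × [H₂]^3)
  = ((2.54)^2) / ((2.31)·(1.32)^3) = 6.4516/5.3129 = 1.214
Since Q = 1.214 < Kc = 2.45, the reaction proceeds forward (toward products) to reach equilibrium.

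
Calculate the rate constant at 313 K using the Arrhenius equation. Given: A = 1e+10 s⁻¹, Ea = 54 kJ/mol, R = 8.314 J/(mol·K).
9.73e+00 s⁻¹

k = A·exp(-Ea/(R·T)) = 1e+10·exp(-54000/(8.314·313)) = 1e+10·exp(-20.7510) = 1e+10·9.7263e-10 = 9.73e+00 s⁻¹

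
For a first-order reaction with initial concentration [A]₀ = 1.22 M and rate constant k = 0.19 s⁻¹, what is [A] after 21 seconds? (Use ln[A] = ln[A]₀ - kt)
0.0226 M

ln[A] = ln[A]₀ - k·t = ln(1.22) - (0.19)·(21) = 0.1989 - 3.9900 = -3.7911
[A] = e^(-3.7911) = 0.0226 M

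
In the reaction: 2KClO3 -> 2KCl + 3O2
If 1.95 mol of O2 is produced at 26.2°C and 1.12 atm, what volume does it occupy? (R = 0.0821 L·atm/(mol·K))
T = 26.2°C + 273.15 = 299.35 K
V = nRT/P = (1.95 × 0.0821 × 299.35) / 1.12
V = 42.79 L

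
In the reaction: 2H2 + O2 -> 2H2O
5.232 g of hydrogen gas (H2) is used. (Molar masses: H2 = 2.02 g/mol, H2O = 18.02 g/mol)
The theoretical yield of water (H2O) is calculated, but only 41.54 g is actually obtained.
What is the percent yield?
Moles of H2 = 5.232 g ÷ 2.02 g/mol = 2.5901 mol
Mole ratio: 2 mol H2O / 2 mol H2
Moles of H2O = 2.5901 × (2/2) = 2.5901 mol
Theoretical yield = 2.5901 mol × 18.02 g/mol = 46.674 g
Actual yield = 41.54 g
Percent yield = (41.54 / 46.674) × 100% = 89.0%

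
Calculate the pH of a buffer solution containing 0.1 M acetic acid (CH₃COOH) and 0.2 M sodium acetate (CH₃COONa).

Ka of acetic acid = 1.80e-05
pH = 5.05

pKa = -log(1.80e-05) = 4.74. pH = pKa + log([A⁻]/[HA]) = 4.74 + log(0.2/0.1)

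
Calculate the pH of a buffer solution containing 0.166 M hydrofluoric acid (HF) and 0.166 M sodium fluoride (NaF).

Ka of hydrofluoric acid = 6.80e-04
pH = 3.17

pKa = -log(6.80e-04) = 3.17. pH = pKa + log([A⁻]/[HA]) = 3.17 + log(0.166/0.166)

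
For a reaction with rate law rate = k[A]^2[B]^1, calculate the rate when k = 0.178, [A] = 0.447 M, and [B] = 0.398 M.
0.01416 M/s

rate = k·[A]^2·[B]^1 = 0.178·(0.447)^2·(0.398)^1 = 0.178·0.199809·0.398 = 0.01416 M/s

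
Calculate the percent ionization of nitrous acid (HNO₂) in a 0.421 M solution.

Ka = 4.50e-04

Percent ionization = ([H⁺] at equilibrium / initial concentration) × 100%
Percent ionization = 3.22%

Let x = [H⁺]. Ka = x²/(C - x) ⇒ x² + (4.50e-04)x - (4.50e-04)(0.421) = 0. x = 1.3541e-02. Percent = (1.3541e-02/0.421) × 100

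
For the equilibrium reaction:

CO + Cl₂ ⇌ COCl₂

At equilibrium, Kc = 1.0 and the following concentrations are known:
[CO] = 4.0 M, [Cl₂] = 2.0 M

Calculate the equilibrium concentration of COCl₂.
[COCl₂] = 8.0000 M

Kc = ([COCl₂]) / ([CO] × [Cl₂]) = 1.0
[COCl₂]^1 = Kc · (reactant terms)/(other product terms) = 1.0 · 8 / 1 = 8
[COCl₂] = 8.0000 M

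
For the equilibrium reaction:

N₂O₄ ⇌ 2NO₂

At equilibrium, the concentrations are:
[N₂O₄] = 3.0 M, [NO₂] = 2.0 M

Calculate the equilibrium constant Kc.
K_c = 1.3333

Kc = ([NO₂]^2) / ([N₂O₄])
   = ((2.0)^2) / ((3.0))
   = 4 / 3 = 1.3333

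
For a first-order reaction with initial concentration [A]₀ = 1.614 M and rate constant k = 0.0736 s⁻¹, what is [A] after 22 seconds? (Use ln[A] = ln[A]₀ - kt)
0.3197 M

ln[A] = ln[A]₀ - k·t = ln(1.614) - (0.0736)·(22) = 0.4787 - 1.6192 = -1.1405
[A] = e^(-1.1405) = 0.3197 M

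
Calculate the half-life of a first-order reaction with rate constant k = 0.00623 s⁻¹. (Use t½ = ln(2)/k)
111.26 s

t½ = ln(2)/k = 0.6931/0.00623 = 111.26 s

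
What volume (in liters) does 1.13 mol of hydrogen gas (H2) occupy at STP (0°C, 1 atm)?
At STP, 1 mol of gas occupies 22.4 L
Volume = 1.13 mol × 22.4 L/mol = 25.31 L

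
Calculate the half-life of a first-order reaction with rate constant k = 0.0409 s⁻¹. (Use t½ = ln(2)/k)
16.95 s

t½ = ln(2)/k = 0.6931/0.0409 = 16.95 s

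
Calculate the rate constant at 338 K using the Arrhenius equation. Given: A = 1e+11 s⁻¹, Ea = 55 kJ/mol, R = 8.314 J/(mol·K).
3.16e+02 s⁻¹

k = A·exp(-Ea/(R·T)) = 1e+11·exp(-55000/(8.314·338)) = 1e+11·exp(-19.5720) = 1e+11·3.1621e-09 = 3.16e+02 s⁻¹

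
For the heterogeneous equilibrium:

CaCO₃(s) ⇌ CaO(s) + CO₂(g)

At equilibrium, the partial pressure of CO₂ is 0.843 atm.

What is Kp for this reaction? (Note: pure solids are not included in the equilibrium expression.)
K_p = 0.843

Solids (CaCO₃, CaO) have activity 1 and are excluded.
Kp = P(CO₂) = 0.843.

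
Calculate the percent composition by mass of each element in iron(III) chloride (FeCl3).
Fe: 34.43%, Cl: 65.57%

Molar mass of FeCl3 = 162.2 g/mol
% Fe = (1 × 55.85) / 162.2 × 100% = 55.85 / 162.2 × 100% = 34.43%
% Cl = (3 × 35.45) / 162.2 × 100% = 106.35 / 162.2 × 100% = 65.57%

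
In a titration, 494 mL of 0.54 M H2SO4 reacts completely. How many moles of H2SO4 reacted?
Moles = Molarity × Volume (L)
Moles = 0.54 M × 0.494 L = 0.2668 mol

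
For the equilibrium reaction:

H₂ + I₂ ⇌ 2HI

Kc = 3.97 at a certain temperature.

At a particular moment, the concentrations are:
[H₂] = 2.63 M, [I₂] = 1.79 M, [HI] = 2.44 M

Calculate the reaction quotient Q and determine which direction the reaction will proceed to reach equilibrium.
Q = 1.265, Q < K, reaction proceeds forward (toward products)

Q = ([HI]^2) / ([H₂] × [I₂])
  = ((2.44)^2) / ((2.63)·(1.79)) = 5.9536/4.7077 = 1.265
Since Q = 1.265 < Kc = 3.97, the reaction proceeds forward (toward products) to reach equilibrium.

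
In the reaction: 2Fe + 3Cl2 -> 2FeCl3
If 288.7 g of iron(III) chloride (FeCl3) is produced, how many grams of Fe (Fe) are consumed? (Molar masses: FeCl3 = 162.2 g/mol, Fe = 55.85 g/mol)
Moles of FeCl3 = 288.7 g ÷ 162.2 g/mol = 1.7799 mol
Mole ratio: 2 mol Fe / 2 mol FeCl3
Moles of Fe = 1.7799 × (2/2) = 1.7799 mol
Mass of Fe = 1.7799 mol × 55.85 g/mol = 99.41 g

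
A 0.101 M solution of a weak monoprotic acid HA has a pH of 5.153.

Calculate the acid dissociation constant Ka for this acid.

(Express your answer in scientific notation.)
K_a = 4.89e-10

[H⁺] = 10^(−pH) = 10^(−5.153) = 7.031e-06 M. For HA ⇌ H⁺ + A⁻, Ka = x²/(C − x) = (7.031e-06)²/(0.101 − 7.031e-06) = 4.89e-10.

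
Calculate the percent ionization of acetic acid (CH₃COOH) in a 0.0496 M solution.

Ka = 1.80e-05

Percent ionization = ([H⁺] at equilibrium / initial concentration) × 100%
Percent ionization = 1.89%

Let x = [H⁺]. Ka = x²/(C - x) ⇒ x² + (1.80e-05)x - (1.80e-05)(0.0496) = 0. x = 9.3592e-04. Percent = (9.3592e-04/0.0496) × 100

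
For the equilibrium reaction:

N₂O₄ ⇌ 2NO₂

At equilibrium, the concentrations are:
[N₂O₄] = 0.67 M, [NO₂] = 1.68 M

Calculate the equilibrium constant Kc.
K_c = 4.2125

Kc = ([NO₂]^2) / ([N₂O₄])
   = ((1.68)^2) / ((0.67))
   = 2.8224 / 0.67 = 4.2125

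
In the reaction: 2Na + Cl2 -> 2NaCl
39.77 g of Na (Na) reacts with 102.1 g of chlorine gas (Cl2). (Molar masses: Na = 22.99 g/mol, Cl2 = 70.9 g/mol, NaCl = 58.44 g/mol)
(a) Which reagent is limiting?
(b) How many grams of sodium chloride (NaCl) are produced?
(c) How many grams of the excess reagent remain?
(a) Na, (b) 101.1 g, (c) 40.78 g

Moles of Na = 39.77 g ÷ 22.99 g/mol = 1.72988 mol
Moles of Cl2 = 102.1 g ÷ 70.9 g/mol = 1.44006 mol
Moles ÷ coefficient: Na: 1.72988/2 = 0.8649, Cl2: 1.44006/1 = 1.44
(a) Na has the smaller value, so Na is the limiting reagent.
(b) Moles of NaCl = 1.72988 mol Na × (2/2) = 1.72988 mol; mass = 1.72988 mol × 58.44 g/mol = 101.1 g
(c) Cl2 consumed = 1.72988 × (1/2) = 0.864941 mol; remaining = 1.44006 − 0.864941 = 0.575115 mol; mass = 0.575115 mol × 70.9 g/mol = 40.78 g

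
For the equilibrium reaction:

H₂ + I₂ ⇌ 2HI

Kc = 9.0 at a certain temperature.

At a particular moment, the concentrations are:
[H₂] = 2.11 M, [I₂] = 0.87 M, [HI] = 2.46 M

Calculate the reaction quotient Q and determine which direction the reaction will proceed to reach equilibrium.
Q = 3.297, Q < K, reaction proceeds forward (toward products)

Q = ([HI]^2) / ([H₂] × [I₂])
  = ((2.46)^2) / ((2.11)·(0.87)) = 6.0516/1.8357 = 3.297
Since Q = 3.297 < Kc = 9.0, the reaction proceeds forward (toward products) to reach equilibrium.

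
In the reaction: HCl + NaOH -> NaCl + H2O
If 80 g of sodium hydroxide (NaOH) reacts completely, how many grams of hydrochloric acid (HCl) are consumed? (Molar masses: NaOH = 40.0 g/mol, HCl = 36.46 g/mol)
Moles of NaOH = 80 g ÷ 40.0 g/mol = 2 mol
Mole ratio: 1 mol HCl / 1 mol NaOH
Moles of HCl = 2 × (1/1) = 2 mol
Mass of HCl = 2 mol × 36.46 g/mol = 72.92 g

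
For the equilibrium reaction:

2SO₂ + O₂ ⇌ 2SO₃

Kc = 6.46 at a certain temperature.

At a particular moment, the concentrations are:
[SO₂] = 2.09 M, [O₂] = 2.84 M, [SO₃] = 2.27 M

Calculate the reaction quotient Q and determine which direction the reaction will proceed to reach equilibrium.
Q = 0.415, Q < K, reaction proceeds forward (toward products)

Q = ([SO₃]^2) / ([SO₂]^2 × [O₂])
  = ((2.27)^2) / ((2.09)^2·(2.84)) = 5.1529/12.405 = 0.4154
Since Q = 0.4154 < Kc = 6.46, the reaction proceeds forward (toward products) to reach equilibrium.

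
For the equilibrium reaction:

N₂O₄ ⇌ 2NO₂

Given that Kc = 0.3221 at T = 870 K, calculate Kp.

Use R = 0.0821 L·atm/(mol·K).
K_p = 23.0066

Δn = (moles gaseous products) − (moles gaseous reactants) = 1
T = 870 K; RT = 0.0821 × 870 = 71.427
Kp = Kc·(RT)^Δn = 0.3221 × (71.427)^1 = 0.3221 × 71.427 = 23.0066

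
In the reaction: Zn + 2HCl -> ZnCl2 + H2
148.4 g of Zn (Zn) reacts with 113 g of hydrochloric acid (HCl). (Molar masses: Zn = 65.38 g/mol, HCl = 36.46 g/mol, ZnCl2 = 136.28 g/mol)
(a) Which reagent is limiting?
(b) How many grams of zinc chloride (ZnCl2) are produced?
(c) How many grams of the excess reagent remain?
(a) HCl, (b) 211.2 g, (c) 47.08 g

Moles of Zn = 148.4 g ÷ 65.38 g/mol = 2.26981 mol
Moles of HCl = 113 g ÷ 36.46 g/mol = 3.09929 mol
Moles ÷ coefficient: Zn: 2.26981/1 = 2.27, HCl: 3.09929/2 = 1.55
(a) HCl has the smaller value, so HCl is the limiting reagent.
(b) Moles of ZnCl2 = 3.09929 mol HCl × (1/2) = 1.54964 mol; mass = 1.54964 mol × 136.28 g/mol = 211.2 g
(c) Zn consumed = 3.09929 × (1/2) = 1.54964 mol; remaining = 2.26981 − 1.54964 = 0.720164 mol; mass = 0.720164 mol × 65.38 g/mol = 47.08 g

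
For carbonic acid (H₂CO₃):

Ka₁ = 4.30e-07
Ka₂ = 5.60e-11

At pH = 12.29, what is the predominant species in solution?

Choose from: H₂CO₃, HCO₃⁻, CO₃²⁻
CO₃²⁻

pKa1 = 6.37, pKa2 = 10.25. Each pKa is the crossover between adjacent species; pH = 12.29 lies in the region where CO₃²⁻ predominates.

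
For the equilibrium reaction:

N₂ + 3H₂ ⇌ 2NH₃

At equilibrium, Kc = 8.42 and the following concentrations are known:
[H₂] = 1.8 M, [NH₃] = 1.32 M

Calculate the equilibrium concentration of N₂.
[N₂] = 0.0355 M

Kc = ([NH₃]^2) / ([N₂] × [H₂]^3) = 8.42
[N₂]^1 = (product terms)/(Kc · other reactant terms) = 1.7424 / (8.42 · 5.832) = 0.035483
[N₂] = 0.0355 M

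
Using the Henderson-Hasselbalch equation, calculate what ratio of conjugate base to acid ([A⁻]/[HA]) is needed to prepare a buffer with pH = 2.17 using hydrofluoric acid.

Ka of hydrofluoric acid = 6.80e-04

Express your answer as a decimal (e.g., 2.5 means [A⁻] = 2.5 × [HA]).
[A⁻]/[HA] = 0.101

pKa = −log(6.80e-04) = 3.1675. pH = pKa + log([A⁻]/[HA]). 2.17 = 3.1675 + log(ratio). log(ratio) = 2.17 − 3.1675 = -0.9975. ratio = 10^(-0.9975) = 0.101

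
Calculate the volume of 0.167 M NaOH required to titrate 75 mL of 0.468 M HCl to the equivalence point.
V_{base} = 210.2 mL

At equivalence: moles acid = moles base.
moles HCl = 0.468 M × 0.075 L = 0.0351 mol
V_NaOH = 0.0351 mol ÷ 0.167 M = 0.2102 L = 210.2 mL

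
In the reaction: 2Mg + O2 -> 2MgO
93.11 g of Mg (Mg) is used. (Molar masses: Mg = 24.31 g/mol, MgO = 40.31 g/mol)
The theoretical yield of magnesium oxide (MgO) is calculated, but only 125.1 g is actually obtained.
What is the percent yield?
Moles of Mg = 93.11 g ÷ 24.31 g/mol = 3.83011 mol
Mole ratio: 2 mol MgO / 2 mol Mg
Moles of MgO = 3.83011 × (2/2) = 3.83011 mol
Theoretical yield = 3.83011 mol × 40.31 g/mol = 154.39 g
Actual yield = 125.1 g
Percent yield = (125.1 / 154.39) × 100% = 81.0%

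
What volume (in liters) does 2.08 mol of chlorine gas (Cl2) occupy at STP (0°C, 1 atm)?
At STP, 1 mol of gas occupies 22.4 L
Volume = 2.08 mol × 22.4 L/mol = 46.59 L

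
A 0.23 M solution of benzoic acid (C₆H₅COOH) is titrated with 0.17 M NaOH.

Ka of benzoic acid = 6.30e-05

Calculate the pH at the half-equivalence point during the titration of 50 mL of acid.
pH = pKa = 4.20

At the half-equivalence point, [HA] = [A⁻], so by Henderson–Hasselbalch pH = pKa + log(1) = pKa.
pKa = −log(6.30e-05) = 4.20.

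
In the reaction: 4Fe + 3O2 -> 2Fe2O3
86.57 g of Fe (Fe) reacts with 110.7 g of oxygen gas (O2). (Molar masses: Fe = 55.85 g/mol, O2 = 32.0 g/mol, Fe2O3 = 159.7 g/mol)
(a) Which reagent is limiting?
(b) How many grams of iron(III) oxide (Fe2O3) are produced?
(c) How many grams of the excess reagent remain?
(a) Fe, (b) 123.8 g, (c) 73.5 g

Moles of Fe = 86.57 g ÷ 55.85 g/mol = 1.55004 mol
Moles of O2 = 110.7 g ÷ 32.0 g/mol = 3.45938 mol
Moles ÷ coefficient: Fe: 1.55004/4 = 0.3875, O2: 3.45938/3 = 1.153
(a) Fe has the smaller value, so Fe is the limiting reagent.
(b) Moles of Fe2O3 = 1.55004 mol Fe × (2/4) = 0.775022 mol; mass = 0.775022 mol × 159.7 g/mol = 123.8 g
(c) O2 consumed = 1.55004 × (3/4) = 1.16253 mol; remaining = 3.45938 − 1.16253 = 2.29684 mol; mass = 2.29684 mol × 32.0 g/mol = 73.5 g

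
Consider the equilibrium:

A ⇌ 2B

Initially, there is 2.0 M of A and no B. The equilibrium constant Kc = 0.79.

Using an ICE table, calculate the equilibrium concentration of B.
[B] = 1.075 M

ICE: [A] = 2.0 − x, [B] = 2x.
Kc = (2x)²/(2.0 − x) = 0.79 ⇒ 4x² + 0.79x − 1.58 = 0.
x = (−0.79 + √(0.79² + 4·4·1.58))/(2·4) = (−0.79 + √25.904)/8 = 0.53745.
[B] = 2x = 1.075 M.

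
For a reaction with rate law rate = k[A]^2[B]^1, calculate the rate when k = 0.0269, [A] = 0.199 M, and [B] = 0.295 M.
0.0003143 M/s

rate = k·[A]^2·[B]^1 = 0.0269·(0.199)^2·(0.295)^1 = 0.0269·0.039601·0.295 = 0.0003143 M/s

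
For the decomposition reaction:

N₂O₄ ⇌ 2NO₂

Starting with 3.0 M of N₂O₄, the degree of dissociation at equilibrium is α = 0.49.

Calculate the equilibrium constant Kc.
K_c = 5.6494

x = α·[A]₀ = 0.49 × 3.0 = 1.47 M dissociated.
At eq: [N₂O₄] = 3.0 − 1.47 = 1.53 M; [NO₂] = 2x = 2.94 M.
Kc = [NO₂]²/[N₂O₄] = (2.94)²/1.53 = 5.649.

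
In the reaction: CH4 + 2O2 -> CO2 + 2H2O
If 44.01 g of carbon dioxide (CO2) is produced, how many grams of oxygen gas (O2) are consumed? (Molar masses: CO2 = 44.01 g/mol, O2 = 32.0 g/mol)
Moles of CO2 = 44.01 g ÷ 44.01 g/mol = 1 mol
Mole ratio: 2 mol O2 / 1 mol CO2
Moles of O2 = 1 × (2/1) = 2 mol
Mass of O2 = 2 mol × 32.0 g/mol = 64 g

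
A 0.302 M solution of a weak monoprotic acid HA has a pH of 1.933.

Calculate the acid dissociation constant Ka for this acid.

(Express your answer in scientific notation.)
K_a = 4.69e-04

[H⁺] = 10^(−pH) = 10^(−1.933) = 1.167e-02 M. For HA ⇌ H⁺ + A⁻, Ka = x²/(C − x) = (1.167e-02)²/(0.302 − 1.167e-02) = 4.69e-04.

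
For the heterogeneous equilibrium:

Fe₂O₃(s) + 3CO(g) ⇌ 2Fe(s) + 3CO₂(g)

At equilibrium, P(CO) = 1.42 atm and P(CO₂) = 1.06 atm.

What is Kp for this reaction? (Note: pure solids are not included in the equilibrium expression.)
K_p = 0.416

Solids (Fe₂O₃, Fe) are excluded.
Kp = P(CO₂)³/P(CO)³ = (1.06)³/(1.42)³ = 1.191/2.863 = 0.416.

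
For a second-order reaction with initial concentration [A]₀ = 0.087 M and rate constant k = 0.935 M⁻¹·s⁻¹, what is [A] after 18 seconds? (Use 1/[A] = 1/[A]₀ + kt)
0.0353 M

1/[A] = 1/[A]₀ + k·t = 1/0.087 + (0.935)·(18) = 11.4943 + 16.8300 = 28.3243
[A] = 1/28.3243 = 0.0353 M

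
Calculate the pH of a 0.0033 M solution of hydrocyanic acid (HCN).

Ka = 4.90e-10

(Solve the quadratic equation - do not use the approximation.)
pH = 5.90

x² + Ka×x - Ka×C = 0. Using quadratic formula: [H⁺] = 1.2714e-06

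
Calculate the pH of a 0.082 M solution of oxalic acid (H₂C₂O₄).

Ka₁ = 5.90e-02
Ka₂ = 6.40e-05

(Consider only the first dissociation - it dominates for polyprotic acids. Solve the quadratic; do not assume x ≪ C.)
pH = 1.34

x² + Ka₁·x − Ka₁·C = 0 with Ka₁ = 5.90e-02, C = 0.082.
x = (−Ka₁ + √(Ka₁² + 4·Ka₁·C))/2 = 4.6053e-02 M, so pH = 1.34.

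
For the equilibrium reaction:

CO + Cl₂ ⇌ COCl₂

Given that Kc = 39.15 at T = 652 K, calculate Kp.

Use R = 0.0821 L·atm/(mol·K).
K_p = 0.7314

Δn = (moles gaseous products) − (moles gaseous reactants) = -1
T = 652 K; RT = 0.0821 × 652 = 53.5292
Kp = Kc·(RT)^Δn = 39.15 × (53.5292)^-1 = 39.15 × 0.0186814 = 0.7314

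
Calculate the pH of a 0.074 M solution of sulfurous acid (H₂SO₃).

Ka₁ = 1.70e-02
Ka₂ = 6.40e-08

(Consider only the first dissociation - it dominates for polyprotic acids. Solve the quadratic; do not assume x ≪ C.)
pH = 1.55

x² + Ka₁·x − Ka₁·C = 0 with Ka₁ = 1.70e-02, C = 0.074.
x = (−Ka₁ + √(Ka₁² + 4·Ka₁·C))/2 = 2.7973e-02 M, so pH = 1.55.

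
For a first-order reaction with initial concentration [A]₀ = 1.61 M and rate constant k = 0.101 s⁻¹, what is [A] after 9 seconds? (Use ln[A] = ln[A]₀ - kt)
0.6487 M

ln[A] = ln[A]₀ - k·t = ln(1.61) - (0.101)·(9) = 0.4762 - 0.9090 = -0.4328
[A] = e^(-0.4328) = 0.6487 M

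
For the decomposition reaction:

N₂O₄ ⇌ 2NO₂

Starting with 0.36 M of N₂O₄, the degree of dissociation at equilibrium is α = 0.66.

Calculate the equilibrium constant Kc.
K_c = 1.8449

x = α·[A]₀ = 0.66 × 0.36 = 0.2376 M dissociated.
At eq: [N₂O₄] = 0.36 − 0.2376 = 0.1224 M; [NO₂] = 2x = 0.4752 M.
Kc = [NO₂]²/[N₂O₄] = (0.4752)²/0.1224 = 1.845.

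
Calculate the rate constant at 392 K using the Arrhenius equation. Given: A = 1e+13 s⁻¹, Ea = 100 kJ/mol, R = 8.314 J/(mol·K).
4.72e-01 s⁻¹

k = A·exp(-Ea/(R·T)) = 1e+13·exp(-100000/(8.314·392)) = 1e+13·exp(-30.6834) = 1e+13·4.7245e-14 = 4.72e-01 s⁻¹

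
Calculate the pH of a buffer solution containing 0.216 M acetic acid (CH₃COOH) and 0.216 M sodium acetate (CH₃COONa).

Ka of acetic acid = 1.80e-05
pH = 4.74

pKa = -log(1.80e-05) = 4.74. pH = pKa + log([A⁻]/[HA]) = 4.74 + log(0.216/0.216)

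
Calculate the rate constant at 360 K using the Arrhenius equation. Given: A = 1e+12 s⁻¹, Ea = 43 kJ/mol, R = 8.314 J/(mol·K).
5.76e+05 s⁻¹

k = A·exp(-Ea/(R·T)) = 1e+12·exp(-43000/(8.314·360)) = 1e+12·exp(-14.3667) = 1e+12·5.7628e-07 = 5.76e+05 s⁻¹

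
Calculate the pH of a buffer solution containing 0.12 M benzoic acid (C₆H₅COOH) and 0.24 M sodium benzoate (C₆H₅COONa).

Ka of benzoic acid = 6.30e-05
pH = 4.50

pKa = -log(6.30e-05) = 4.20. pH = pKa + log([A⁻]/[HA]) = 4.20 + log(0.24/0.12)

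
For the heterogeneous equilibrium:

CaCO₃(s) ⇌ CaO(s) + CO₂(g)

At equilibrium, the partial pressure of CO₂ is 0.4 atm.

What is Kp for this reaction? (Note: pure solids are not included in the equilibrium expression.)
K_p = 0.4

Solids (CaCO₃, CaO) have activity 1 and are excluded.
Kp = P(CO₂) = 0.4.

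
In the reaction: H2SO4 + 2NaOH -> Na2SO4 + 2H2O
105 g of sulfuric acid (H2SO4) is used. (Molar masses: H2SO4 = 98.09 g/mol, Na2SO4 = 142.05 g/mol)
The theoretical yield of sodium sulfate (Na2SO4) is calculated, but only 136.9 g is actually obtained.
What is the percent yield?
Moles of H2SO4 = 105 g ÷ 98.09 g/mol = 1.07045 mol
Mole ratio: 1 mol Na2SO4 / 1 mol H2SO4
Moles of Na2SO4 = 1.07045 × (1/1) = 1.07045 mol
Theoretical yield = 1.07045 mol × 142.05 g/mol = 152.06 g
Actual yield = 136.9 g
Percent yield = (136.9 / 152.06) × 100% = 90.0%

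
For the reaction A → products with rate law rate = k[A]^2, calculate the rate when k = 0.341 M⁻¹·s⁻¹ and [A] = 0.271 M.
0.02504 M/s

rate = k·[A]^2 = 0.341·(0.271)^2 = 0.341·0.073441 = 0.02504 M/s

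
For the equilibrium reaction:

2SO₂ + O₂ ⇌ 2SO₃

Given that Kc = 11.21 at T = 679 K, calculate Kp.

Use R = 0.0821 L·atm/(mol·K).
K_p = 0.2011

Δn = (moles gaseous products) − (moles gaseous reactants) = -1
T = 679 K; RT = 0.0821 × 679 = 55.7459
Kp = Kc·(RT)^Δn = 11.21 × (55.7459)^-1 = 11.21 × 0.0179385 = 0.2011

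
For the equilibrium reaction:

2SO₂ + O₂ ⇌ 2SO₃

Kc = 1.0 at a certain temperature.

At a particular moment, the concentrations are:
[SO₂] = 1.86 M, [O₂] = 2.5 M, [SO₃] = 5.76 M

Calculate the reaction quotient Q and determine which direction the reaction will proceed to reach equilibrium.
Q = 3.836, Q > K, reaction proceeds reverse (toward reactants)

Q = ([SO₃]^2) / ([SO₂]^2 × [O₂])
  = ((5.76)^2) / ((1.86)^2·(2.5)) = 33.178/8.649 = 3.836
Since Q = 3.836 > Kc = 1.0, the reaction proceeds reverse (toward reactants) to reach equilibrium.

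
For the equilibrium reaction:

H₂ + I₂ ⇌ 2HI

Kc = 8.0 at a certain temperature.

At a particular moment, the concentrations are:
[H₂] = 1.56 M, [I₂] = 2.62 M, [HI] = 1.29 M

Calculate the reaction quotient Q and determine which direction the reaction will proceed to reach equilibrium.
Q = 0.407, Q < K, reaction proceeds forward (toward products)

Q = ([HI]^2) / ([H₂] × [I₂])
  = ((1.29)^2) / ((1.56)·(2.62)) = 1.6641/4.0872 = 0.4071
Since Q = 0.4071 < Kc = 8.0, the reaction proceeds forward (toward products) to reach equilibrium.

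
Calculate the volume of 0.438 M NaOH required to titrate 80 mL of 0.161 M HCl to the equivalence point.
V_{base} = 29.4 mL

At equivalence: moles acid = moles base.
moles HCl = 0.161 M × 0.08 L = 0.01288 mol
V_NaOH = 0.01288 mol ÷ 0.438 M = 0.02941 L = 29.4 mL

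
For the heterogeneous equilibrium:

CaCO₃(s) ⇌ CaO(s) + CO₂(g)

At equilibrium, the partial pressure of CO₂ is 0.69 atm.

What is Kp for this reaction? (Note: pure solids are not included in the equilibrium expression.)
K_p = 0.69

Solids (CaCO₃, CaO) have activity 1 and are excluded.
Kp = P(CO₂) = 0.69.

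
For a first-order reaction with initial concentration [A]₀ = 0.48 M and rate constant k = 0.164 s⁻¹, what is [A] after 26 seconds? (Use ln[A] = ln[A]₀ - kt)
0.0068 M

ln[A] = ln[A]₀ - k·t = ln(0.48) - (0.164)·(26) = -0.7340 - 4.2640 = -4.9980
[A] = e^(-4.9980) = 0.0068 M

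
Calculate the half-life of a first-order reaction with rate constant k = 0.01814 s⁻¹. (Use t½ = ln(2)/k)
38.21 s

t½ = ln(2)/k = 0.6931/0.01814 = 38.21 s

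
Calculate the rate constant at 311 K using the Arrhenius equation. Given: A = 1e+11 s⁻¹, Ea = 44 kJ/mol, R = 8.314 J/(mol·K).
4.07e+03 s⁻¹

k = A·exp(-Ea/(R·T)) = 1e+11·exp(-44000/(8.314·311)) = 1e+11·exp(-17.0170) = 1e+11·4.0703e-08 = 4.07e+03 s⁻¹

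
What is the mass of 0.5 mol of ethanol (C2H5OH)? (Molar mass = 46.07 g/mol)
Mass = 0.5 mol × 46.07 g/mol = 23.04 g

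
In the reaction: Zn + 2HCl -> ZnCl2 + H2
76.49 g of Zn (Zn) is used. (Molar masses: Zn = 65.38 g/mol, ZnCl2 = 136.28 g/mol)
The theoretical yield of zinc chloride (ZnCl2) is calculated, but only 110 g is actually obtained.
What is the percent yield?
Moles of Zn = 76.49 g ÷ 65.38 g/mol = 1.16993 mol
Mole ratio: 1 mol ZnCl2 / 1 mol Zn
Moles of ZnCl2 = 1.16993 × (1/1) = 1.16993 mol
Theoretical yield = 1.16993 mol × 136.28 g/mol = 159.44 g
Actual yield = 110 g
Percent yield = (110 / 159.44) × 100% = 69.0%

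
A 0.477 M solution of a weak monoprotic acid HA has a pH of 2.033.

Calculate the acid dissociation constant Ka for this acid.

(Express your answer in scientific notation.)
K_a = 1.84e-04

[H⁺] = 10^(−pH) = 10^(−2.033) = 9.268e-03 M. For HA ⇌ H⁺ + A⁻, Ka = x²/(C − x) = (9.268e-03)²/(0.477 − 9.268e-03) = 1.84e-04.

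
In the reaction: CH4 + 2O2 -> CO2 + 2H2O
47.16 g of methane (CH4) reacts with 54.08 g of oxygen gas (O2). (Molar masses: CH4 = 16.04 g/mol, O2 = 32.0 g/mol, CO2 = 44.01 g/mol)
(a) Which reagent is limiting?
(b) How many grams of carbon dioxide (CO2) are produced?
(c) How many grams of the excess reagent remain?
(a) O2, (b) 37.19 g, (c) 33.61 g

Moles of CH4 = 47.16 g ÷ 16.04 g/mol = 2.94015 mol
Moles of O2 = 54.08 g ÷ 32.0 g/mol = 1.69 mol
Moles ÷ coefficient: CH4: 2.94015/1 = 2.94, O2: 1.69/2 = 0.845
(a) O2 has the smaller value, so O2 is the limiting reagent.
(b) Moles of CO2 = 1.69 mol O2 × (1/2) = 0.845 mol; mass = 0.845 mol × 44.01 g/mol = 37.19 g
(c) CH4 consumed = 1.69 × (1/2) = 0.845 mol; remaining = 2.94015 − 0.845 = 2.09515 mol; mass = 2.09515 mol × 16.04 g/mol = 33.61 g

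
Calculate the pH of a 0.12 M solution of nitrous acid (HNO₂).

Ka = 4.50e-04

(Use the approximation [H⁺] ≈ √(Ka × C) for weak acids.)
pH = 2.13

[H⁺] = √(Ka × C) = √(4.50e-04 × 0.12) = 7.3485e-03. pH = -log(7.3485e-03)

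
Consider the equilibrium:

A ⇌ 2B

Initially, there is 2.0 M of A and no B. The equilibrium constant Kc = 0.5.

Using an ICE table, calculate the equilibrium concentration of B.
[B] = 0.883 M

ICE: [A] = 2.0 − x, [B] = 2x.
Kc = (2x)²/(2.0 − x) = 0.5 ⇒ 4x² + 0.5x − 1 = 0.
x = (−0.5 + √(0.5² + 4·4·1))/(2·4) = (−0.5 + √16.25)/8 = 0.44139.
[B] = 2x = 0.883 M.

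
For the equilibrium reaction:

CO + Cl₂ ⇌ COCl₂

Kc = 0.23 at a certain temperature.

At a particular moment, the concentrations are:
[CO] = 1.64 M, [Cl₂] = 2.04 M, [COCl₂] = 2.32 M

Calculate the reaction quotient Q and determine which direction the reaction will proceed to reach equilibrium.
Q = 0.693, Q > K, reaction proceeds reverse (toward reactants)

Q = ([COCl₂]) / ([CO] × [Cl₂])
  = ((2.32)) / ((1.64)·(2.04)) = 2.32/3.3456 = 0.6934
Since Q = 0.6934 > Kc = 0.23, the reaction proceeds reverse (toward reactants) to reach equilibrium.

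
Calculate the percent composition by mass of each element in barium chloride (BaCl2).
Ba: 65.95%, Cl: 34.05%

Molar mass of BaCl2 = 208.23 g/mol
% Ba = (1 × 137.33) / 208.23 × 100% = 137.33 / 208.23 × 100% = 65.95%
% Cl = (2 × 35.45) / 208.23 × 100% = 70.9 / 208.23 × 100% = 34.05%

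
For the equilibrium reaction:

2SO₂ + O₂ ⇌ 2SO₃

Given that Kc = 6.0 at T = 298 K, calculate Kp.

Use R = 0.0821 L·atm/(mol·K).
K_p = 0.2452

Δn = (moles gaseous products) − (moles gaseous reactants) = -1
T = 298 K; RT = 0.0821 × 298 = 24.4658
Kp = Kc·(RT)^Δn = 6.0 × (24.4658)^-1 = 6.0 × 0.0408734 = 0.2452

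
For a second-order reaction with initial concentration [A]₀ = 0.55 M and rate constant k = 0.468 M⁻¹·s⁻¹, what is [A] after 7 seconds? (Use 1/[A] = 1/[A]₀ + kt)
0.1963 M

1/[A] = 1/[A]₀ + k·t = 1/0.55 + (0.468)·(7) = 1.8182 + 3.2760 = 5.0942
[A] = 1/5.0942 = 0.1963 M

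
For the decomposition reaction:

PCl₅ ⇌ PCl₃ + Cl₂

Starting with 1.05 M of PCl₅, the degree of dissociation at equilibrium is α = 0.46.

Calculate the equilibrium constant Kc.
K_c = 0.4114

x = α·[A]₀ = 0.46 × 1.05 = 0.483 M dissociated.
At eq: [PCl₅] = 1.05 − 0.483 = 0.567 M; [PCl₃] = [Cl₂] = x = 0.483 M.
Kc = [PCl₃][Cl₂]/[PCl₅] = (0.483)²/0.567 = 0.4114.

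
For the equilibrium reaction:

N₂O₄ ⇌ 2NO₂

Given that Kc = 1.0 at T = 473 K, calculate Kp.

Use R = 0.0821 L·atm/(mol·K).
K_p = 38.8333

Δn = (moles gaseous products) − (moles gaseous reactants) = 1
T = 473 K; RT = 0.0821 × 473 = 38.8333
Kp = Kc·(RT)^Δn = 1.0 × (38.8333)^1 = 1.0 × 38.8333 = 38.8333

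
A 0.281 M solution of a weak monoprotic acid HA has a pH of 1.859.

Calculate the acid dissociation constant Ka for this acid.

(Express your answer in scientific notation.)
K_a = 7.17e-04

[H⁺] = 10^(−pH) = 10^(−1.859) = 1.384e-02 M. For HA ⇌ H⁺ + A⁻, Ka = x²/(C − x) = (1.384e-02)²/(0.281 − 1.384e-02) = 7.17e-04.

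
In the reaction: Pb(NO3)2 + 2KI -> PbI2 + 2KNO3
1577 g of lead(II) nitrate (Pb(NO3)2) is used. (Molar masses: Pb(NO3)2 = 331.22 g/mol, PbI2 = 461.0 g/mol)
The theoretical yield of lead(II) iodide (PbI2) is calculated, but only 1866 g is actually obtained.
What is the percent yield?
Moles of Pb(NO3)2 = 1577 g ÷ 331.22 g/mol = 4.76119 mol
Mole ratio: 1 mol PbI2 / 1 mol Pb(NO3)2
Moles of PbI2 = 4.76119 × (1/1) = 4.76119 mol
Theoretical yield = 4.76119 mol × 461.0 g/mol = 2194.9 g
Actual yield = 1866 g
Percent yield = (1866 / 2194.9) × 100% = 85.0%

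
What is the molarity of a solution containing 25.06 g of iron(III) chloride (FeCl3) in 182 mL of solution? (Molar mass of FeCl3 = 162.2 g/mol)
Moles of FeCl3 = 25.06 g ÷ 162.2 g/mol = 0.154501 mol
Volume = 182 mL = 0.182 L
Molarity = 0.154501 mol ÷ 0.182 L = 0.8489 M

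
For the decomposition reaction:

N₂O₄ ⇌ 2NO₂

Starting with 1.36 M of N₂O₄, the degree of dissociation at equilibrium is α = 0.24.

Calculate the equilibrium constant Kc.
K_c = 0.4123

x = α·[A]₀ = 0.24 × 1.36 = 0.3264 M dissociated.
At eq: [N₂O₄] = 1.36 − 0.3264 = 1.034 M; [NO₂] = 2x = 0.6528 M.
Kc = [NO₂]²/[N₂O₄] = (0.6528)²/1.034 = 0.4123.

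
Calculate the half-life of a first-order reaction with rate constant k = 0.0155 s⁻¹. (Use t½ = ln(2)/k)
44.72 s

t½ = ln(2)/k = 0.6931/0.0155 = 44.72 s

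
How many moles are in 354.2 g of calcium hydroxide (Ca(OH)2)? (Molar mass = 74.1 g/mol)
Moles = 354.2 g ÷ 74.1 g/mol = 4.78 mol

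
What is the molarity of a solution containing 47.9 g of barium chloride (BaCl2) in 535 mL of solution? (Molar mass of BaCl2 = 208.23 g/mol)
Moles of BaCl2 = 47.9 g ÷ 208.23 g/mol = 0.230034 mol
Volume = 535 mL = 0.535 L
Molarity = 0.230034 mol ÷ 0.535 L = 0.43 M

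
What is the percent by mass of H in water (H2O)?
Mass of H in formula = 1.008 × 2 = 2.016 g/mol
Molar mass = 18.02 g/mol
% H = (2.016/18.02) × 100% = 11.19%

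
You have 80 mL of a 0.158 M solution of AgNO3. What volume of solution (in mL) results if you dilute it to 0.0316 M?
Using M₁V₁ = M₂V₂:
0.158 × 80 = 0.0316 × V₂
V₂ = (0.158 × 80) / 0.0316 = 400 mL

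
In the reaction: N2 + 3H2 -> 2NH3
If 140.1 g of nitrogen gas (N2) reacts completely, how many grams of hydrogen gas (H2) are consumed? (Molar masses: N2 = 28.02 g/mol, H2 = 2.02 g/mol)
Moles of N2 = 140.1 g ÷ 28.02 g/mol = 5 mol
Mole ratio: 3 mol H2 / 1 mol N2
Moles of H2 = 5 × (3/1) = 15 mol
Mass of H2 = 15 mol × 2.02 g/mol = 30.3 g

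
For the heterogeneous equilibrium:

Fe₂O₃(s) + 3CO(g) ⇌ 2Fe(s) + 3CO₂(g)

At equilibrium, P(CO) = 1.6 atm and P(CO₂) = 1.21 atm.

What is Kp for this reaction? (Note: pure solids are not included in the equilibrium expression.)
K_p = 0.433

Solids (Fe₂O₃, Fe) are excluded.
Kp = P(CO₂)³/P(CO)³ = (1.21)³/(1.6)³ = 1.772/4.096 = 0.433.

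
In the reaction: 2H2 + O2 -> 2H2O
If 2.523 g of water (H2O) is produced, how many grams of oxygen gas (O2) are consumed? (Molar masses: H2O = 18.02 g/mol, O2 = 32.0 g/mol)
Moles of H2O = 2.523 g ÷ 18.02 g/mol = 0.140011 mol
Mole ratio: 1 mol O2 / 2 mol H2O
Moles of O2 = 0.140011 × (1/2) = 0.0700055 mol
Mass of O2 = 0.0700055 mol × 32.0 g/mol = 2.24 g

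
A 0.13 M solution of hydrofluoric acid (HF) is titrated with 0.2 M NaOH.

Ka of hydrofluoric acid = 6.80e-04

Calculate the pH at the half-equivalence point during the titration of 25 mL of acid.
pH = pKa = 3.17

At the half-equivalence point, [HA] = [A⁻], so by Henderson–Hasselbalch pH = pKa + log(1) = pKa.
pKa = −log(6.80e-04) = 3.17.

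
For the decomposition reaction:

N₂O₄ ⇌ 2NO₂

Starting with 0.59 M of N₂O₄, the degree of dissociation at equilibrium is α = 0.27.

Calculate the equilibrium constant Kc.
K_c = 0.2357

x = α·[A]₀ = 0.27 × 0.59 = 0.1593 M dissociated.
At eq: [N₂O₄] = 0.59 − 0.1593 = 0.4307 M; [NO₂] = 2x = 0.3186 M.
Kc = [NO₂]²/[N₂O₄] = (0.3186)²/0.4307 = 0.2357.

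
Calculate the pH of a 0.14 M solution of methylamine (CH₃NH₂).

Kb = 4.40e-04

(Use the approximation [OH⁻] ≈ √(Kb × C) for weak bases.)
pH = 11.89

[OH⁻] = √(Kb × C) = √(4.40e-04 × 0.14) = 7.8486e-03. pOH = 2.11, pH = 14 - pOH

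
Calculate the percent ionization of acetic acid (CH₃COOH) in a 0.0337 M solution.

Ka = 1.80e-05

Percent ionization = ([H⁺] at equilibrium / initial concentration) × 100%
Percent ionization = 2.28%

Let x = [H⁺]. Ka = x²/(C - x) ⇒ x² + (1.80e-05)x - (1.80e-05)(0.0337) = 0. x = 7.6990e-04. Percent = (7.6990e-04/0.0337) × 100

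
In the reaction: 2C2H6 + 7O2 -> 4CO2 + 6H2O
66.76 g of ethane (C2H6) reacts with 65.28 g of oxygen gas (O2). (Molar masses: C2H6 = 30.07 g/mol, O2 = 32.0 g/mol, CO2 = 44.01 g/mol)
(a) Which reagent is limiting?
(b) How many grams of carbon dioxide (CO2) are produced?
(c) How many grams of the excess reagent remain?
(a) O2, (b) 51.3 g, (c) 49.23 g

Moles of C2H6 = 66.76 g ÷ 30.07 g/mol = 2.22015 mol
Moles of O2 = 65.28 g ÷ 32.0 g/mol = 2.04 mol
Moles ÷ coefficient: C2H6: 2.22015/2 = 1.11, O2: 2.04/7 = 0.2914
(a) O2 has the smaller value, so O2 is the limiting reagent.
(b) Moles of CO2 = 2.04 mol O2 × (4/7) = 1.16571 mol; mass = 1.16571 mol × 44.01 g/mol = 51.3 g
(c) C2H6 consumed = 2.04 × (2/7) = 0.582857 mol; remaining = 2.22015 − 0.582857 = 1.6373 mol; mass = 1.6373 mol × 30.07 g/mol = 49.23 g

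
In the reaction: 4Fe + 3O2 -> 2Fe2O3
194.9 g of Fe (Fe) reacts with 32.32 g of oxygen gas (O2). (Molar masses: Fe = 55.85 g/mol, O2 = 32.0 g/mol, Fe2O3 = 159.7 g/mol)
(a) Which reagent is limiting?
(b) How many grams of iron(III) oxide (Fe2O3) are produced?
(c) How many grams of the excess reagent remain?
(a) O2, (b) 107.5 g, (c) 119.7 g

Moles of Fe = 194.9 g ÷ 55.85 g/mol = 3.4897 mol
Moles of O2 = 32.32 g ÷ 32.0 g/mol = 1.01 mol
Moles ÷ coefficient: Fe: 3.4897/4 = 0.8724, O2: 1.01/3 = 0.3367
(a) O2 has the smaller value, so O2 is the limiting reagent.
(b) Moles of Fe2O3 = 1.01 mol O2 × (2/3) = 0.673333 mol; mass = 0.673333 mol × 159.7 g/mol = 107.5 g
(c) Fe consumed = 1.01 × (4/3) = 1.34667 mol; remaining = 3.4897 − 1.34667 = 2.14304 mol; mass = 2.14304 mol × 55.85 g/mol = 119.7 g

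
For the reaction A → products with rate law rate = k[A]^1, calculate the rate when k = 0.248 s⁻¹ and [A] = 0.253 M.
0.06274 M/s

rate = k·[A]^1 = 0.248·(0.253)^1 = 0.248·0.253 = 0.06274 M/s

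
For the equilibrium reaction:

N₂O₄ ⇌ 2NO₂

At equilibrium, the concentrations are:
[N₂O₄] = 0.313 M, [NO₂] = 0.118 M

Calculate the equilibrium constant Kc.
K_c = 0.0445

Kc = ([NO₂]^2) / ([N₂O₄])
   = ((0.118)^2) / ((0.313))
   = 0.013924 / 0.313 = 0.0445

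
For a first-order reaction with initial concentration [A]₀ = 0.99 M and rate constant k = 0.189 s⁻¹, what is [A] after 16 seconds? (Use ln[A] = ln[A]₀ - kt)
0.0481 M

ln[A] = ln[A]₀ - k·t = ln(0.99) - (0.189)·(16) = -0.0101 - 3.0240 = -3.0341
[A] = e^(-3.0341) = 0.0481 M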